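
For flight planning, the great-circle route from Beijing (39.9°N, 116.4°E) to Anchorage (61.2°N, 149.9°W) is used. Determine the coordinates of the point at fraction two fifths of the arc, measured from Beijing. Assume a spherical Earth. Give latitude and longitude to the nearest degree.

≈ 57°N, 140°E

Convert each endpoint to a unit vector on the sphere (x = cos φ cos λ, y = cos φ sin λ, z = sin φ).
The central angle between the endpoints is δ = arccos(p₁·p₂) ≈ 1.002 rad (57.4°).
Interpolate at f = 2/5 with slerp weights a = sin((1−f)δ)/sin δ ≈ 0.671, b = sin(fδ)/sin δ ≈ 0.463.
p = a·p₁ + b·p₂ ≈ (-0.422, 0.349, 0.837); φ = arcsin(p_z) ≈ 56.77°, λ = atan2(p_y, p_x) ≈ 140.37°.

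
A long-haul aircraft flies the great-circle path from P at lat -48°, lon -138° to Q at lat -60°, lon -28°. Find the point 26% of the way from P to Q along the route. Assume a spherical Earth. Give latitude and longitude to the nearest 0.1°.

The haversine formula gives a central angle δ ≈ 1.013 rad (58.1°) between the endpoints.
Interpolate at f = 0.26 with slerp weights a = sin((1−f)δ)/sin δ ≈ 0.803, b = sin(fδ)/sin δ ≈ 0.307.
p = a·p₁ + b·p₂ ≈ (-0.264, -0.432, -0.863); φ = arcsin(p_z) ≈ -59.61°, λ = atan2(p_y, p_x) ≈ -121.44°.

≈ lat -59.6°, lon -121.4°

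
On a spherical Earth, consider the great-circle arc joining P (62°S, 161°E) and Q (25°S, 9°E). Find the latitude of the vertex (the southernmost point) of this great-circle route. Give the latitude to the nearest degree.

The great circle lies in the plane with unit normal n̂ = (p₁ × p₂)/|p₁ × p₂|.
Here n̂_z ≈ -0.200; the vertex latitude is φ_max = arccos|n̂_z| ≈ 78.5°.
Check via Clairaut: cos φ_max = |cos φ₁| · sin C = cos(62.0°)·sin(154.8°) ≈ 0.200, again giving ≈ 78.5°.

≈ 78°S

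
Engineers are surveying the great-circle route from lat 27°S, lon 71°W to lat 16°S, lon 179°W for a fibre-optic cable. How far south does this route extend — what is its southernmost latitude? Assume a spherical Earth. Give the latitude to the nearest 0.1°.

The great circle lies in the plane with unit normal n̂ = (p₁ × p₂)/|p₁ × p₂|.
Here n̂_z ≈ -0.823; the vertex latitude is φ_max = arccos|n̂_z| ≈ 34.7°.
Check via Clairaut: cos φ_max = |cos φ₁| · sin C = cos(27.0°)·sin(112.6°) ≈ 0.823, again giving ≈ 34.7°.

≈ 34.7°S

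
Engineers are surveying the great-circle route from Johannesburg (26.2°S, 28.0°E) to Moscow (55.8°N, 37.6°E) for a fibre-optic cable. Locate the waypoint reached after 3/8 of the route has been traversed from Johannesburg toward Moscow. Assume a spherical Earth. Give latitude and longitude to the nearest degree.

≈ (5°N, 31°E)

Convert each endpoint to a unit vector on the sphere (x = cos φ cos λ, y = cos φ sin λ, z = sin φ).
The central angle between the endpoints is δ = arccos(p₁·p₂) ≈ 1.438 rad (82.4°).
Interpolate at f = 3/8 with slerp weights a = sin((1−f)δ)/sin δ ≈ 0.790, b = sin(fδ)/sin δ ≈ 0.518.
p = a·p₁ + b·p₂ ≈ (0.856, 0.510, 0.080); φ = arcsin(p_z) ≈ 4.58°, λ = atan2(p_y, p_x) ≈ 30.79°.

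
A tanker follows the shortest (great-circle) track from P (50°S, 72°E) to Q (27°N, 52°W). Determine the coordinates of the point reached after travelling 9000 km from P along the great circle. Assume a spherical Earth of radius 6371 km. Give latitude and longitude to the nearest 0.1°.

≈ (11.4°S, 17.4°W)

The haversine formula gives a central angle δ ≈ 2.302 rad (131.9°) between the endpoints. The total great-circle distance is δ·R ≈ 2.302 × 6371 ≈ 14668 km, so the target fraction is f = 9000/14668 ≈ 0.614.
Interpolate at f ≈ 0.614 with slerp weights a = sin((1−f)δ)/sin δ ≈ 1.044, b = sin(fδ)/sin δ ≈ 1.327.
p = a·p₁ + b·p₂ ≈ (0.935, -0.294, -0.197); φ = arcsin(p_z) ≈ -11.38°, λ = atan2(p_y, p_x) ≈ -17.42°.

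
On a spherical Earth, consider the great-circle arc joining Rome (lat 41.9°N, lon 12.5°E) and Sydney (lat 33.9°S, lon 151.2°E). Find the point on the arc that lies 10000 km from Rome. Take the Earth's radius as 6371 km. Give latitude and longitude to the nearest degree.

≈ lat 0°N, lon 103°E

Convert each endpoint to a unit vector on the sphere (x = cos φ cos λ, y = cos φ sin λ, z = sin φ).
The central angle between the endpoints is δ = arccos(p₁·p₂) ≈ 2.562 rad (146.8°). The total great-circle distance is δ·R ≈ 2.562 × 6371 ≈ 16322 km, so the target fraction is f = 10000/16322 ≈ 0.613.
Interpolate at f ≈ 0.613 with slerp weights a = sin((1−f)δ)/sin δ ≈ 1.528, b = sin(fδ)/sin δ ≈ 1.825.
p = a·p₁ + b·p₂ ≈ (-0.217, 0.976, 0.003); φ = arcsin(p_z) ≈ 0.15°, λ = atan2(p_y, p_x) ≈ 102.54°.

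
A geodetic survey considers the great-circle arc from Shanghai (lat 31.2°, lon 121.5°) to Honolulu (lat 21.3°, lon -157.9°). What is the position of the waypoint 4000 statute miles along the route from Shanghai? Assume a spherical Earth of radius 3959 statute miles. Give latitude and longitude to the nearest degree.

Convert each endpoint to a unit vector on the sphere (x = cos φ cos λ, y = cos φ sin λ, z = sin φ).
The central angle between the endpoints is δ = arccos(p₁·p₂) ≈ 1.247 rad (71.4°). The total great-circle distance is δ·R ≈ 1.247 × 3959 ≈ 4936 mi, so the target fraction is f = 4000/4936 ≈ 0.810.
Interpolate at f ≈ 0.810 with slerp weights a = sin((1−f)δ)/sin δ ≈ 0.247, b = sin(fδ)/sin δ ≈ 0.894.
p = a·p₁ + b·p₂ ≈ (-0.882, -0.133, 0.453); φ = arcsin(p_z) ≈ 26.91°, λ = atan2(p_y, p_x) ≈ -171.42°.

≈ lat 27°, lon -171°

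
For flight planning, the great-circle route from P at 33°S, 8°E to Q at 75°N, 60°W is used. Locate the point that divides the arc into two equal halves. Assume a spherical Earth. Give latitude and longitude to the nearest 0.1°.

≈ 23.6°N, 6.4°W

Write both endpoints as unit vectors p₁, p₂ with components (cos φ cos λ, cos φ sin λ, sin φ).
The central angle between the endpoints is δ = arccos(p₁·p₂) ≈ 2.032 rad (116.4°).
Interpolate at f = 1/2 with slerp weights a = sin((1−f)δ)/sin δ ≈ 0.949, b = sin(fδ)/sin δ ≈ 0.949.
p = a·p₁ + b·p₂ ≈ (0.911, -0.102, 0.400); φ = arcsin(p_z) ≈ 23.56°, λ = atan2(p_y, p_x) ≈ -6.39°.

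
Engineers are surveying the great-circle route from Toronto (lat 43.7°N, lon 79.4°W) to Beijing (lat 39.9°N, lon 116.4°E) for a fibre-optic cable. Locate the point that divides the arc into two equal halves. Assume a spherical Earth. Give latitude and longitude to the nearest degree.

≈ lat 81°N, lon 174°W

The haversine formula gives a central angle δ ≈ 1.661 rad (95.2°) between the endpoints.
Interpolate at f = 1/2 with slerp weights a = sin((1−f)δ)/sin δ ≈ 0.741, b = sin(fδ)/sin δ ≈ 0.741.
p = a·p₁ + b·p₂ ≈ (-0.154, -0.017, 0.988); φ = arcsin(p_z) ≈ 81.07°, λ = atan2(p_y, p_x) ≈ -173.57°.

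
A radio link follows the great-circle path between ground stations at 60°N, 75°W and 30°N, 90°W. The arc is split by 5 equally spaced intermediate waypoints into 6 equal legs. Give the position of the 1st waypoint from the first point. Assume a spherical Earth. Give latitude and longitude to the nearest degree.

≈ 55°N, 79°W

The haversine formula gives a central angle δ ≈ 0.552 rad (31.6°) between the endpoints.
Interpolate at f = 1/6 with slerp weights a = sin((1−f)δ)/sin δ ≈ 0.847, b = sin(fδ)/sin δ ≈ 0.175.
p = a·p₁ + b·p₂ ≈ (0.110, -0.561, 0.821); φ = arcsin(p_z) ≈ 55.16°, λ = atan2(p_y, p_x) ≈ -78.94°.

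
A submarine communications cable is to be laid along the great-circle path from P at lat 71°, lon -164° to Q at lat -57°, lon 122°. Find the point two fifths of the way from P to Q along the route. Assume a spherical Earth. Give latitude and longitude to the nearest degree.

≈ lat 22°, lon 152°

Convert each endpoint to a unit vector on the sphere (x = cos φ cos λ, y = cos φ sin λ, z = sin φ).
The central angle between the endpoints is δ = arccos(p₁·p₂) ≈ 2.410 rad (138.1°).
Interpolate at f = 2/5 with slerp weights a = sin((1−f)δ)/sin δ ≈ 1.485, b = sin(fδ)/sin δ ≈ 1.230.
p = a·p₁ + b·p₂ ≈ (-0.820, 0.435, 0.373); φ = arcsin(p_z) ≈ 21.90°, λ = atan2(p_y, p_x) ≈ 152.06°.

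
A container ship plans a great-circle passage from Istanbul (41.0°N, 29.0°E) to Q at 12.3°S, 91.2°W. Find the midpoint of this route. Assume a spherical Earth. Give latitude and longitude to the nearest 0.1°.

Write both endpoints as unit vectors p₁, p₂ with components (cos φ cos λ, cos φ sin λ, sin φ).
The central angle between the endpoints is δ = arccos(p₁·p₂) ≈ 2.107 rad (120.7°).
Interpolate at f = 1/2 with slerp weights a = sin((1−f)δ)/sin δ ≈ 1.011, b = sin(fδ)/sin δ ≈ 1.011.
p = a·p₁ + b·p₂ ≈ (0.647, -0.618, 0.448); φ = arcsin(p_z) ≈ 26.61°, λ = atan2(p_y, p_x) ≈ -43.69°.

≈ 26.6°N, 43.7°W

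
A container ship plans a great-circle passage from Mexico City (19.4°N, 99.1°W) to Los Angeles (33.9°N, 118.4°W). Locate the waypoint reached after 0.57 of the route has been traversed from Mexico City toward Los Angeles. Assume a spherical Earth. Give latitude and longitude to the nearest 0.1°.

≈ 28.0°N, 109.5°W

The haversine formula gives a central angle δ ≈ 0.392 rad (22.5°) between the endpoints.
Interpolate at f = 0.57 with slerp weights a = sin((1−f)δ)/sin δ ≈ 0.439, b = sin(fδ)/sin δ ≈ 0.580.
p = a·p₁ + b·p₂ ≈ (-0.294, -0.832, 0.469); φ = arcsin(p_z) ≈ 27.99°, λ = atan2(p_y, p_x) ≈ -109.48°.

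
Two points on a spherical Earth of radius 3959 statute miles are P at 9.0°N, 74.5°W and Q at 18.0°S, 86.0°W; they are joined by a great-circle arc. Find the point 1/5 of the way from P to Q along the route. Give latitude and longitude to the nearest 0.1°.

The haversine formula gives a central angle δ ≈ 0.511 rad (29.3°) between the endpoints.
Interpolate at f = 1/5 with slerp weights a = sin((1−f)δ)/sin δ ≈ 0.813, b = sin(fδ)/sin δ ≈ 0.209.
p = a·p₁ + b·p₂ ≈ (0.228, -0.972, 0.063); φ = arcsin(p_z) ≈ 3.59°, λ = atan2(p_y, p_x) ≈ -76.77°.

≈ 3.6°N, 76.8°W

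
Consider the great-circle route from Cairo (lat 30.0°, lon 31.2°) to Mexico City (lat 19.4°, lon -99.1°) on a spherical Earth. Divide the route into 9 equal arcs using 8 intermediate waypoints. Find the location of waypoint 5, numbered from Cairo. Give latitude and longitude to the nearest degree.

≈ lat 46°, lon -48°

Convert each endpoint to a unit vector on the sphere (x = cos φ cos λ, y = cos φ sin λ, z = sin φ).
The central angle between the endpoints is δ = arccos(p₁·p₂) ≈ 1.941 rad (111.2°).
Interpolate at f = 5/9 with slerp weights a = sin((1−f)δ)/sin δ ≈ 0.815, b = sin(fδ)/sin δ ≈ 0.946.
p = a·p₁ + b·p₂ ≈ (0.463, -0.515, 0.722); φ = arcsin(p_z) ≈ 46.19°, λ = atan2(p_y, p_x) ≈ -48.06°.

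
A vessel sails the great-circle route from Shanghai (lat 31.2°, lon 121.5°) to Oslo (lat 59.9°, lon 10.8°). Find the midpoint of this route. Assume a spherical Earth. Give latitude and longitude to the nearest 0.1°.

Write both endpoints as unit vectors p₁, p₂ with components (cos φ cos λ, cos φ sin λ, sin φ).
The central angle between the endpoints is δ = arccos(p₁·p₂) ≈ 1.270 rad (72.8°).
Interpolate at f = 1/2 with slerp weights a = sin((1−f)δ)/sin δ ≈ 0.621, b = sin(fδ)/sin δ ≈ 0.621.
p = a·p₁ + b·p₂ ≈ (0.028, 0.511, 0.859); φ = arcsin(p_z) ≈ 59.20°, λ = atan2(p_y, p_x) ≈ 86.82°.

≈ lat 59.2°, lon 86.8°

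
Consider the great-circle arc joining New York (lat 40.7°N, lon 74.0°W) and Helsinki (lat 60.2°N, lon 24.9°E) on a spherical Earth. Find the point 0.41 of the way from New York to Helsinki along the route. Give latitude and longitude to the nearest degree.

≈ lat 58°N, lon 47°W

Convert each endpoint to a unit vector on the sphere (x = cos φ cos λ, y = cos φ sin λ, z = sin φ).
The central angle between the endpoints is δ = arccos(p₁·p₂) ≈ 1.038 rad (59.5°).
Interpolate at f = 0.41 with slerp weights a = sin((1−f)δ)/sin δ ≈ 0.667, b = sin(fδ)/sin δ ≈ 0.479.
p = a·p₁ + b·p₂ ≈ (0.356, -0.386, 0.851); φ = arcsin(p_z) ≈ 58.34°, λ = atan2(p_y, p_x) ≈ -47.36°.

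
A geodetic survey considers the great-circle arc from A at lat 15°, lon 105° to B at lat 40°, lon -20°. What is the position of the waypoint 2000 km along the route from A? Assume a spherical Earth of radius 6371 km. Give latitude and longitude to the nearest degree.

Convert each endpoint to a unit vector on the sphere (x = cos φ cos λ, y = cos φ sin λ, z = sin φ).
The central angle between the endpoints is δ = arccos(p₁·p₂) ≈ 1.832 rad (105.0°). The total great-circle distance is δ·R ≈ 1.832 × 6371 ≈ 11670 km, so the target fraction is f = 2000/11670 ≈ 0.171.
Interpolate at f ≈ 0.171 with slerp weights a = sin((1−f)δ)/sin δ ≈ 1.034, b = sin(fδ)/sin δ ≈ 0.320.
p = a·p₁ + b·p₂ ≈ (-0.028, 0.881, 0.473); φ = arcsin(p_z) ≈ 28.23°, λ = atan2(p_y, p_x) ≈ 91.84°.

≈ lat 28°, lon 92°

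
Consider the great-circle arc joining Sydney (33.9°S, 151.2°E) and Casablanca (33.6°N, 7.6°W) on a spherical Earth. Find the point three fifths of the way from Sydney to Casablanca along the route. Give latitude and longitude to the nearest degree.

Convert each endpoint to a unit vector on the sphere (x = cos φ cos λ, y = cos φ sin λ, z = sin φ).
The central angle between the endpoints is δ = arccos(p₁·p₂) ≈ 2.834 rad (162.4°).
Interpolate at f = 3/5 with slerp weights a = sin((1−f)δ)/sin δ ≈ 2.997, b = sin(fδ)/sin δ ≈ 3.280.
p = a·p₁ + b·p₂ ≈ (0.528, 0.837, 0.144); φ = arcsin(p_z) ≈ 8.25°, λ = atan2(p_y, p_x) ≈ 57.75°.

≈ 8°N, 58°E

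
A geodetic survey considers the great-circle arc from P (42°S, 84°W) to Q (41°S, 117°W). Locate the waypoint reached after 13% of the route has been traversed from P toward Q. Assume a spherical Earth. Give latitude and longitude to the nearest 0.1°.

From cos δ = sin φ₁ sin φ₂ + cos φ₁ cos φ₂ cos Δλ, the central angle is δ ≈ 0.429 rad (24.6°).
Interpolate at f = 0.13 with slerp weights a = sin((1−f)δ)/sin δ ≈ 0.877, b = sin(fδ)/sin δ ≈ 0.134.
p = a·p₁ + b·p₂ ≈ (0.022, -0.738, -0.674); φ = arcsin(p_z) ≈ -42.41°, λ = atan2(p_y, p_x) ≈ -88.28°.

≈ (42.4°S, 88.3°W)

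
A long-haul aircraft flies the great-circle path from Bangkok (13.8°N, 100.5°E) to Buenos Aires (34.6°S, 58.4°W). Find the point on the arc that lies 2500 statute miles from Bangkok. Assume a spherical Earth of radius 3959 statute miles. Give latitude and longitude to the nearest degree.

From cos δ = sin φ₁ sin φ₂ + cos φ₁ cos φ₂ cos Δλ, the central angle is δ ≈ 2.649 rad (151.8°). The total great-circle distance is δ·R ≈ 2.649 × 3959 ≈ 10488 mi, so the target fraction is f = 2500/10488 ≈ 0.238.
Interpolate at f ≈ 0.238 with slerp weights a = sin((1−f)δ)/sin δ ≈ 1.908, b = sin(fδ)/sin δ ≈ 1.249.
p = a·p₁ + b·p₂ ≈ (0.201, 0.946, -0.254); φ = arcsin(p_z) ≈ -14.72°, λ = atan2(p_y, p_x) ≈ 78.00°.

≈ 15°S, 78°E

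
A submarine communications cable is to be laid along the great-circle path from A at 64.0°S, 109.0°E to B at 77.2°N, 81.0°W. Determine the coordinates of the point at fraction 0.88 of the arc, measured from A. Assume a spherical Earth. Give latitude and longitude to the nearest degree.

≈ 81°N, 145°E

Convert each endpoint to a unit vector on the sphere (x = cos φ cos λ, y = cos φ sin λ, z = sin φ).
The central angle between the endpoints is δ = arccos(p₁·p₂) ≈ 2.905 rad (166.4°).
Interpolate at f = 0.88 with slerp weights a = sin((1−f)δ)/sin δ ≈ 1.456, b = sin(fδ)/sin δ ≈ 2.355.
p = a·p₁ + b·p₂ ≈ (-0.126, 0.088, 0.988); φ = arcsin(p_z) ≈ 81.14°, λ = atan2(p_y, p_x) ≈ 145.06°.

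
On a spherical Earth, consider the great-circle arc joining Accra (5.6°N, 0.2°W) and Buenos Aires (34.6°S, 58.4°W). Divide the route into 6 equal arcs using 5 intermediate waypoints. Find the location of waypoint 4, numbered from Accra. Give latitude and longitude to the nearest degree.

≈ 23°S, 36°W

Convert each endpoint to a unit vector on the sphere (x = cos φ cos λ, y = cos φ sin λ, z = sin φ).
The central angle between the endpoints is δ = arccos(p₁·p₂) ≈ 1.185 rad (67.9°).
Interpolate at f = 4/6 with slerp weights a = sin((1−f)δ)/sin δ ≈ 0.415, b = sin(fδ)/sin δ ≈ 0.767.
p = a·p₁ + b·p₂ ≈ (0.744, -0.539, -0.395); φ = arcsin(p_z) ≈ -23.26°, λ = atan2(p_y, p_x) ≈ -35.92°.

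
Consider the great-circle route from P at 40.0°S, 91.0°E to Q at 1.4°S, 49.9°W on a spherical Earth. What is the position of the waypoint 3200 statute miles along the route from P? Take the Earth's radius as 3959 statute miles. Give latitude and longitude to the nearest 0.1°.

Convert each endpoint to a unit vector on the sphere (x = cos φ cos λ, y = cos φ sin λ, z = sin φ).
The central angle between the endpoints is δ = arccos(p₁·p₂) ≈ 2.188 rad (125.4°). The total great-circle distance is δ·R ≈ 2.188 × 3959 ≈ 8662 mi, so the target fraction is f = 3200/8662 ≈ 0.369.
Interpolate at f ≈ 0.369 with slerp weights a = sin((1−f)δ)/sin δ ≈ 1.204, b = sin(fδ)/sin δ ≈ 0.887.
p = a·p₁ + b·p₂ ≈ (0.555, 0.244, -0.795); φ = arcsin(p_z) ≈ -52.69°, λ = atan2(p_y, p_x) ≈ 23.74°.

≈ 52.7°S, 23.7°E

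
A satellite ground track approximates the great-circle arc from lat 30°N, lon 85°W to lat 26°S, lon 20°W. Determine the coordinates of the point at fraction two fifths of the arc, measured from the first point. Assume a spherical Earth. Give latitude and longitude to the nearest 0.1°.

The haversine formula gives a central angle δ ≈ 1.461 rad (83.7°) between the endpoints.
Interpolate at f = 2/5 with slerp weights a = sin((1−f)δ)/sin δ ≈ 0.773, b = sin(fδ)/sin δ ≈ 0.555.
p = a·p₁ + b·p₂ ≈ (0.527, -0.838, 0.143); φ = arcsin(p_z) ≈ 8.24°, λ = atan2(p_y, p_x) ≈ -57.82°.

≈ lat 8.2°N, lon 57.8°W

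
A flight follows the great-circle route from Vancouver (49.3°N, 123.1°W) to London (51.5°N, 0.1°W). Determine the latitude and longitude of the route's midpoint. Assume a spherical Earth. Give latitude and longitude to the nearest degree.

≈ (68°N, 64°W)

Write both endpoints as unit vectors p₁, p₂ with components (cos φ cos λ, cos φ sin λ, sin φ).
The central angle between the endpoints is δ = arccos(p₁·p₂) ≈ 1.189 rad (68.1°).
Interpolate at f = 1/2 with slerp weights a = sin((1−f)δ)/sin δ ≈ 0.604, b = sin(fδ)/sin δ ≈ 0.604.
p = a·p₁ + b·p₂ ≈ (0.161, -0.330, 0.930); φ = arcsin(p_z) ≈ 68.44°, λ = atan2(p_y, p_x) ≈ -64.05°.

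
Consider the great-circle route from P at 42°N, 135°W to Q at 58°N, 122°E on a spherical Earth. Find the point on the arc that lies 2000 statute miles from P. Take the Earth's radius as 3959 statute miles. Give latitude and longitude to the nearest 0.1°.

≈ 61.2°N, 171.2°W

Write both endpoints as unit vectors p₁, p₂ with components (cos φ cos λ, cos φ sin λ, sin φ).
The central angle between the endpoints is δ = arccos(p₁·p₂) ≈ 1.071 rad (61.4°). The total great-circle distance is δ·R ≈ 1.071 × 3959 ≈ 4242 mi, so the target fraction is f = 2000/4242 ≈ 0.471.
Interpolate at f ≈ 0.471 with slerp weights a = sin((1−f)δ)/sin δ ≈ 0.611, b = sin(fδ)/sin δ ≈ 0.551.
p = a·p₁ + b·p₂ ≈ (-0.476, -0.073, 0.876); φ = arcsin(p_z) ≈ 61.21°, λ = atan2(p_y, p_x) ≈ -171.24°.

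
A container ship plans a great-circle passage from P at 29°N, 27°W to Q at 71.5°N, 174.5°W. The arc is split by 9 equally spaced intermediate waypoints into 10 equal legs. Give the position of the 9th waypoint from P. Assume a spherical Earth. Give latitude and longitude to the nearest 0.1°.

Write both endpoints as unit vectors p₁, p₂ with components (cos φ cos λ, cos φ sin λ, sin φ).
The central angle between the endpoints is δ = arccos(p₁·p₂) ≈ 1.343 rad (77.0°).
Interpolate at f = 9/10 with slerp weights a = sin((1−f)δ)/sin δ ≈ 0.137, b = sin(fδ)/sin δ ≈ 0.960.
p = a·p₁ + b·p₂ ≈ (-0.196, -0.084, 0.977); φ = arcsin(p_z) ≈ 77.69°, λ = atan2(p_y, p_x) ≈ -156.87°.

≈ 77.7°N, 156.9°W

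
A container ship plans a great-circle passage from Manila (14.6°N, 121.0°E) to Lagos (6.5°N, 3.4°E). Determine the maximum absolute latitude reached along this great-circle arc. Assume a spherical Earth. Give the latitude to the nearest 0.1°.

The great circle lies in the plane with unit normal n̂ = (p₁ × p₂)/|p₁ × p₂|.
Here n̂_z ≈ -0.937; the vertex latitude is φ_max = arccos|n̂_z| ≈ 20.4°.

≈ 20.4°N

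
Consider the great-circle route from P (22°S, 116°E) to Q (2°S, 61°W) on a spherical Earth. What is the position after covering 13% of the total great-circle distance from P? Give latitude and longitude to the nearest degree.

≈ (42°S, 113°E)

Convert each endpoint to a unit vector on the sphere (x = cos φ cos λ, y = cos φ sin λ, z = sin φ).
The central angle between the endpoints is δ = arccos(p₁·p₂) ≈ 2.720 rad (155.8°).
Interpolate at f = 0.13 with slerp weights a = sin((1−f)δ)/sin δ ≈ 1.709, b = sin(fδ)/sin δ ≈ 0.845.
p = a·p₁ + b·p₂ ≈ (-0.285, 0.686, -0.670); φ = arcsin(p_z) ≈ -42.05°, λ = atan2(p_y, p_x) ≈ 112.59°.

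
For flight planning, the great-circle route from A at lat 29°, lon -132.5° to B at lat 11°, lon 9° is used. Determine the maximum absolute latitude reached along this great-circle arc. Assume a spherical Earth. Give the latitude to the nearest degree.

The great circle lies in the plane with unit normal n̂ = (p₁ × p₂)/|p₁ × p₂|.
Here n̂_z ≈ +0.656; the vertex latitude is φ_max = arccos|n̂_z| ≈ 49.0°.

≈ 49°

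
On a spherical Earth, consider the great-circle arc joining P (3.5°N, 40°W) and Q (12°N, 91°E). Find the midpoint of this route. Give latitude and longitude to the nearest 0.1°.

≈ (18.2°N, 24.2°E)

Write both endpoints as unit vectors p₁, p₂ with components (cos φ cos λ, cos φ sin λ, sin φ).
The central angle between the endpoints is δ = arccos(p₁·p₂) ≈ 2.250 rad (128.9°).
Interpolate at f = 1/2 with slerp weights a = sin((1−f)δ)/sin δ ≈ 1.159, b = sin(fδ)/sin δ ≈ 1.159.
p = a·p₁ + b·p₂ ≈ (0.866, 0.390, 0.312); φ = arcsin(p_z) ≈ 18.16°, λ = atan2(p_y, p_x) ≈ 24.23°.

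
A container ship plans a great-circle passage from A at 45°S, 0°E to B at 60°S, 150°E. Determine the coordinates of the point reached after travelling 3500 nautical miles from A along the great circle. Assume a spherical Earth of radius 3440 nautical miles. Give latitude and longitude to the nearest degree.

Convert each endpoint to a unit vector on the sphere (x = cos φ cos λ, y = cos φ sin λ, z = sin φ).
The central angle between the endpoints is δ = arccos(p₁·p₂) ≈ 1.260 rad (72.2°). The total great-circle distance is δ·R ≈ 1.260 × 3440 ≈ 4333 nmi, so the target fraction is f = 3500/4333 ≈ 0.808.
Interpolate at f ≈ 0.808 with slerp weights a = sin((1−f)δ)/sin δ ≈ 0.252, b = sin(fδ)/sin δ ≈ 0.894.
p = a·p₁ + b·p₂ ≈ (-0.209, 0.223, -0.952); φ = arcsin(p_z) ≈ -72.19°, λ = atan2(p_y, p_x) ≈ 133.07°.

≈ 72°S, 133°E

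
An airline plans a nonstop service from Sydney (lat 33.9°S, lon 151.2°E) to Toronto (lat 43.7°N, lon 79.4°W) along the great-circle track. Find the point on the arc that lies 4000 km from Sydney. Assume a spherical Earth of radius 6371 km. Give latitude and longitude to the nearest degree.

≈ lat 12°S, lon 177°W

The haversine formula gives a central angle δ ≈ 2.444 rad (140.0°) between the endpoints. The total great-circle distance is δ·R ≈ 2.444 × 6371 ≈ 15569 km, so the target fraction is f = 4000/15569 ≈ 0.257.
Interpolate at f ≈ 0.257 with slerp weights a = sin((1−f)δ)/sin δ ≈ 1.510, b = sin(fδ)/sin δ ≈ 0.914.
p = a·p₁ + b·p₂ ≈ (-0.977, -0.046, -0.210); φ = arcsin(p_z) ≈ -12.15°, λ = atan2(p_y, p_x) ≈ -177.31°.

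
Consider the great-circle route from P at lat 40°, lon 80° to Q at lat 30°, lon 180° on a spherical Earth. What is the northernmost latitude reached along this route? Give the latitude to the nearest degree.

The great circle lies in the plane with unit normal n̂ = (p₁ × p₂)/|p₁ × p₂|.
Here n̂_z ≈ +0.668; the vertex latitude is φ_max = arccos|n̂_z| ≈ 48.1°.

≈ 48°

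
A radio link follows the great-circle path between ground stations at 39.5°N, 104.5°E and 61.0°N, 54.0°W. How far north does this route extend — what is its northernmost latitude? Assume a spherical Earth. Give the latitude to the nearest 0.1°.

≈ 81.9°N

The great circle lies in the plane with unit normal n̂ = (p₁ × p₂)/|p₁ × p₂|.
Here n̂_z ≈ -0.140; the vertex latitude is φ_max = arccos|n̂_z| ≈ 81.9°.
Check via Clairaut: cos φ_max = |cos φ₁| · sin C = cos(39.5°)·sin(10.5°) ≈ 0.140, again giving ≈ 81.9°.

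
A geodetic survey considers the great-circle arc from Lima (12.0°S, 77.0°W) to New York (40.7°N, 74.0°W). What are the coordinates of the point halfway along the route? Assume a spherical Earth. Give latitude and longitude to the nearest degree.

Convert each endpoint to a unit vector on the sphere (x = cos φ cos λ, y = cos φ sin λ, z = sin φ).
The central angle between the endpoints is δ = arccos(p₁·p₂) ≈ 0.921 rad (52.8°).
Interpolate at f = 1/2 with slerp weights a = sin((1−f)δ)/sin δ ≈ 0.558, b = sin(fδ)/sin δ ≈ 0.558.
p = a·p₁ + b·p₂ ≈ (0.239, -0.939, 0.248); φ = arcsin(p_z) ≈ 14.35°, λ = atan2(p_y, p_x) ≈ -75.69°.

≈ 14°N, 76°W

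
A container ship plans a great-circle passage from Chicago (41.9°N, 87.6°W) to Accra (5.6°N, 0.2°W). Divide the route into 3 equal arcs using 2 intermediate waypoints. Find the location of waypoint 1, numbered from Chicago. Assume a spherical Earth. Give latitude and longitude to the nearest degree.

From cos δ = sin φ₁ sin φ₂ + cos φ₁ cos φ₂ cos Δλ, the central angle is δ ≈ 1.472 rad (84.3°).
Interpolate at f = 1/3 with slerp weights a = sin((1−f)δ)/sin δ ≈ 0.835, b = sin(fδ)/sin δ ≈ 0.473.
p = a·p₁ + b·p₂ ≈ (0.497, -0.623, 0.604); φ = arcsin(p_z) ≈ 37.16°, λ = atan2(p_y, p_x) ≈ -51.40°.

≈ 37°N, 51°W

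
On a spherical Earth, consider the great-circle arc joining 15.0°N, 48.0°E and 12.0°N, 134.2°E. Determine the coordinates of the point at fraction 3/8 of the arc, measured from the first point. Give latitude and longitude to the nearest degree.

≈ 18°N, 80°E

Write both endpoints as unit vectors p₁, p₂ with components (cos φ cos λ, cos φ sin λ, sin φ).
The central angle between the endpoints is δ = arccos(p₁·p₂) ≈ 1.454 rad (83.3°).
Interpolate at f = 3/8 with slerp weights a = sin((1−f)δ)/sin δ ≈ 0.794, b = sin(fδ)/sin δ ≈ 0.522.
p = a·p₁ + b·p₂ ≈ (0.157, 0.936, 0.314); φ = arcsin(p_z) ≈ 18.31°, λ = atan2(p_y, p_x) ≈ 80.47°.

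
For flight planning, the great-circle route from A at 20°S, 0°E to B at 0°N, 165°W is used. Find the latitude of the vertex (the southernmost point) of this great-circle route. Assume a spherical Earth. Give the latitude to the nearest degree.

≈ 55°S

The great circle lies in the plane with unit normal n̂ = (p₁ × p₂)/|p₁ × p₂|.
Here n̂_z ≈ -0.580; the vertex latitude is φ_max = arccos|n̂_z| ≈ 54.6°.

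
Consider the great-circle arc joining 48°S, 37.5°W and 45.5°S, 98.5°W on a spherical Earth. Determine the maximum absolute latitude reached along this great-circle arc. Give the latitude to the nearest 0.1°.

≈ 51.1°S

The great circle lies in the plane with unit normal n̂ = (p₁ × p₂)/|p₁ × p₂|.
Here n̂_z ≈ -0.628; the vertex latitude is φ_max = arccos|n̂_z| ≈ 51.1°.
Check via Clairaut: cos φ_max = |cos φ₁| · sin C = cos(48.0°)·sin(110.1°) ≈ 0.628, again giving ≈ 51.1°.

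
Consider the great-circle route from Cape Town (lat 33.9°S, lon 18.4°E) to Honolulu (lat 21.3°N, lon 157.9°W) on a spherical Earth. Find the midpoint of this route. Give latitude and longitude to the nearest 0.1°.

≈ lat 59.1°S, lon 130.5°W

Write both endpoints as unit vectors p₁, p₂ with components (cos φ cos λ, cos φ sin λ, sin φ).
The central angle between the endpoints is δ = arccos(p₁·p₂) ≈ 2.914 rad (167.0°).
Interpolate at f = 1/2 with slerp weights a = sin((1−f)δ)/sin δ ≈ 4.411, b = sin(fδ)/sin δ ≈ 4.411.
p = a·p₁ + b·p₂ ≈ (-0.334, -0.391, -0.858); φ = arcsin(p_z) ≈ -59.09°, λ = atan2(p_y, p_x) ≈ -130.52°.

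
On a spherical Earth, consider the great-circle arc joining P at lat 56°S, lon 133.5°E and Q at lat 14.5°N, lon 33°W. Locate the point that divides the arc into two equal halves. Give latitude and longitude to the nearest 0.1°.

Write both endpoints as unit vectors p₁, p₂ with components (cos φ cos λ, cos φ sin λ, sin φ).
The central angle between the endpoints is δ = arccos(p₁·p₂) ≈ 2.395 rad (137.2°).
Interpolate at f = 1/2 with slerp weights a = sin((1−f)δ)/sin δ ≈ 1.371, b = sin(fδ)/sin δ ≈ 1.371.
p = a·p₁ + b·p₂ ≈ (0.585, -0.167, -0.793); φ = arcsin(p_z) ≈ -52.50°, λ = atan2(p_y, p_x) ≈ -15.90°.

≈ lat 52.5°S, lon 15.9°W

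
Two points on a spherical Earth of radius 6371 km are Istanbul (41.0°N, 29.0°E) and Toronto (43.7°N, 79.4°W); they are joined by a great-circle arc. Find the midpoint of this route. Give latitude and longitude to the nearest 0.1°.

Write both endpoints as unit vectors p₁, p₂ with components (cos φ cos λ, cos φ sin λ, sin φ).
The central angle between the endpoints is δ = arccos(p₁·p₂) ≈ 1.286 rad (73.7°).
Interpolate at f = 1/2 with slerp weights a = sin((1−f)δ)/sin δ ≈ 0.625, b = sin(fδ)/sin δ ≈ 0.625.
p = a·p₁ + b·p₂ ≈ (0.495, -0.215, 0.841); φ = arcsin(p_z) ≈ 57.30°, λ = atan2(p_y, p_x) ≈ -23.49°.

≈ (57.3°N, 23.5°W)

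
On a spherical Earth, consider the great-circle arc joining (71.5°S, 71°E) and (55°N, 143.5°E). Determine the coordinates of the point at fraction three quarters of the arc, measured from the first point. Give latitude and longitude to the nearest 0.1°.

≈ (22.9°N, 128.1°E)

Write both endpoints as unit vectors p₁, p₂ with components (cos φ cos λ, cos φ sin λ, sin φ).
The central angle between the endpoints is δ = arccos(p₁·p₂) ≈ 2.378 rad (136.2°).
Interpolate at f = 3/4 with slerp weights a = sin((1−f)δ)/sin δ ≈ 0.810, b = sin(fδ)/sin δ ≈ 1.413.
p = a·p₁ + b·p₂ ≈ (-0.568, 0.725, 0.390); φ = arcsin(p_z) ≈ 22.94°, λ = atan2(p_y, p_x) ≈ 128.07°.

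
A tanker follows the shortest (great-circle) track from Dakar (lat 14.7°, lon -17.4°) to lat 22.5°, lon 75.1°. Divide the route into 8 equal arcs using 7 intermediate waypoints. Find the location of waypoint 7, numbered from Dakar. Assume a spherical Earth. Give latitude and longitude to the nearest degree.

Write both endpoints as unit vectors p₁, p₂ with components (cos φ cos λ, cos φ sin λ, sin φ).
The central angle between the endpoints is δ = arccos(p₁·p₂) ≈ 1.513 rad (86.7°).
Interpolate at f = 7/8 with slerp weights a = sin((1−f)δ)/sin δ ≈ 0.188, b = sin(fδ)/sin δ ≈ 0.971.
p = a·p₁ + b·p₂ ≈ (0.405, 0.813, 0.419); φ = arcsin(p_z) ≈ 24.80°, λ = atan2(p_y, p_x) ≈ 63.54°.

≈ lat 25°, lon 64°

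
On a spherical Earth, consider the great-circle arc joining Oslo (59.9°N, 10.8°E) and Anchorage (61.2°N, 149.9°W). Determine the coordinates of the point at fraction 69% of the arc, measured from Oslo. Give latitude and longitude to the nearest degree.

≈ 78°N, 133°W

Write both endpoints as unit vectors p₁, p₂ with components (cos φ cos λ, cos φ sin λ, sin φ).
The central angle between the endpoints is δ = arccos(p₁·p₂) ≈ 1.012 rad (58.0°).
Interpolate at f = 0.69 with slerp weights a = sin((1−f)δ)/sin δ ≈ 0.364, b = sin(fδ)/sin δ ≈ 0.758.
p = a·p₁ + b·p₂ ≈ (-0.137, -0.149, 0.979); φ = arcsin(p_z) ≈ 78.33°, λ = atan2(p_y, p_x) ≈ -132.54°.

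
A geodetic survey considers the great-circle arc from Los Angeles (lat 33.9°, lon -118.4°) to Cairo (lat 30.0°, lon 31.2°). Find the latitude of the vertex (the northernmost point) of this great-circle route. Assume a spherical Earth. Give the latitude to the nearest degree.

The great circle lies in the plane with unit normal n̂ = (p₁ × p₂)/|p₁ × p₂|.
Here n̂_z ≈ +0.387; the vertex latitude is φ_max = arccos|n̂_z| ≈ 67.2°.

≈ 67°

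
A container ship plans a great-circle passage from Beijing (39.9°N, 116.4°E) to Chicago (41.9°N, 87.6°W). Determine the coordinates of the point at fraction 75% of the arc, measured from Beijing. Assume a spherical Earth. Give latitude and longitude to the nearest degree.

≈ (64°N, 104°W)

Convert each endpoint to a unit vector on the sphere (x = cos φ cos λ, y = cos φ sin λ, z = sin φ).
The central angle between the endpoints is δ = arccos(p₁·p₂) ≈ 1.664 rad (95.4°).
Interpolate at f = 0.75 with slerp weights a = sin((1−f)δ)/sin δ ≈ 0.406, b = sin(fδ)/sin δ ≈ 0.953.
p = a·p₁ + b·p₂ ≈ (-0.109, -0.429, 0.897); φ = arcsin(p_z) ≈ 63.70°, λ = atan2(p_y, p_x) ≈ -104.21°.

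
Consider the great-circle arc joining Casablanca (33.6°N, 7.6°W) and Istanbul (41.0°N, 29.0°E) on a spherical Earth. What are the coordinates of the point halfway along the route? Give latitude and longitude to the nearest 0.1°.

≈ (38.7°N, 9.8°E)

Convert each endpoint to a unit vector on the sphere (x = cos φ cos λ, y = cos φ sin λ, z = sin φ).
The central angle between the endpoints is δ = arccos(p₁·p₂) ≈ 0.520 rad (29.8°).
Interpolate at f = 1/2 with slerp weights a = sin((1−f)δ)/sin δ ≈ 0.517, b = sin(fδ)/sin δ ≈ 0.517.
p = a·p₁ + b·p₂ ≈ (0.769, 0.132, 0.626); φ = arcsin(p_z) ≈ 38.74°, λ = atan2(p_y, p_x) ≈ 9.77°.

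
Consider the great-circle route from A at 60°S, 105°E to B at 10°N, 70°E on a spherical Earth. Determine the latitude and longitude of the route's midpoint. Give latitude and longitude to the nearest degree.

≈ 26°S, 82°E

Write both endpoints as unit vectors p₁, p₂ with components (cos φ cos λ, cos φ sin λ, sin φ).
The central angle between the endpoints is δ = arccos(p₁·p₂) ≈ 1.315 rad (75.3°).
Interpolate at f = 1/2 with slerp weights a = sin((1−f)δ)/sin δ ≈ 0.632, b = sin(fδ)/sin δ ≈ 0.632.
p = a·p₁ + b·p₂ ≈ (0.131, 0.890, -0.437); φ = arcsin(p_z) ≈ -25.94°, λ = atan2(p_y, p_x) ≈ 81.62°.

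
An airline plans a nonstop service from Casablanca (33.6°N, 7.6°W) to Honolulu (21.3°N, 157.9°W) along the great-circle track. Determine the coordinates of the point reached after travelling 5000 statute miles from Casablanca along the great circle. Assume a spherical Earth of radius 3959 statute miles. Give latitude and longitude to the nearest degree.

Write both endpoints as unit vectors p₁, p₂ with components (cos φ cos λ, cos φ sin λ, sin φ).
The central angle between the endpoints is δ = arccos(p₁·p₂) ≈ 2.064 rad (118.2°). The total great-circle distance is δ·R ≈ 2.064 × 3959 ≈ 8170 mi, so the target fraction is f = 5000/8170 ≈ 0.612.
Interpolate at f ≈ 0.612 with slerp weights a = sin((1−f)δ)/sin δ ≈ 0.815, b = sin(fδ)/sin δ ≈ 1.082.
p = a·p₁ + b·p₂ ≈ (-0.261, -0.469, 0.844); φ = arcsin(p_z) ≈ 57.54°, λ = atan2(p_y, p_x) ≈ -119.11°.

≈ (58°N, 119°W)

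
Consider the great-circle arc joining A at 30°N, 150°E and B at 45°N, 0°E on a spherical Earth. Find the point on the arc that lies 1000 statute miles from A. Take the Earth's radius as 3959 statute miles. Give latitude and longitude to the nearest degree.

≈ 43°N, 143°E

Write both endpoints as unit vectors p₁, p₂ with components (cos φ cos λ, cos φ sin λ, sin φ).
The central angle between the endpoints is δ = arccos(p₁·p₂) ≈ 1.749 rad (100.2°). The total great-circle distance is δ·R ≈ 1.749 × 3959 ≈ 6922 mi, so the target fraction is f = 1000/6922 ≈ 0.144.
Interpolate at f ≈ 0.144 with slerp weights a = sin((1−f)δ)/sin δ ≈ 1.013, b = sin(fδ)/sin δ ≈ 0.254.
p = a·p₁ + b·p₂ ≈ (-0.580, 0.439, 0.686); φ = arcsin(p_z) ≈ 43.32°, λ = atan2(p_y, p_x) ≈ 142.91°.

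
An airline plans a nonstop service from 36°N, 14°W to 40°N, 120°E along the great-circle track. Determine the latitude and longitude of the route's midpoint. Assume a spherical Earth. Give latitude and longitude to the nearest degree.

The haversine formula gives a central angle δ ≈ 1.624 rad (93.0°) between the endpoints.
Interpolate at f = 1/2 with slerp weights a = sin((1−f)δ)/sin δ ≈ 0.727, b = sin(fδ)/sin δ ≈ 0.727.
p = a·p₁ + b·p₂ ≈ (0.292, 0.340, 0.894); φ = arcsin(p_z) ≈ 63.38°, λ = atan2(p_y, p_x) ≈ 49.32°.

≈ 63°N, 49°E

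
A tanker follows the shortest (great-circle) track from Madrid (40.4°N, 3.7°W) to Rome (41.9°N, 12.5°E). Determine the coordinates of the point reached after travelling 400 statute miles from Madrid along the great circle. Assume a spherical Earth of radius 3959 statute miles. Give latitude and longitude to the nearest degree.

Write both endpoints as unit vectors p₁, p₂ with components (cos φ cos λ, cos φ sin λ, sin φ).
The central angle between the endpoints is δ = arccos(p₁·p₂) ≈ 0.214 rad (12.3°). The total great-circle distance is δ·R ≈ 0.214 × 3959 ≈ 848 mi, so the target fraction is f = 400/848 ≈ 0.472.
Interpolate at f ≈ 0.472 with slerp weights a = sin((1−f)δ)/sin δ ≈ 0.531, b = sin(fδ)/sin δ ≈ 0.475.
p = a·p₁ + b·p₂ ≈ (0.749, 0.050, 0.661); φ = arcsin(p_z) ≈ 41.39°, λ = atan2(p_y, p_x) ≈ 3.85°.

≈ (41°N, 4°E)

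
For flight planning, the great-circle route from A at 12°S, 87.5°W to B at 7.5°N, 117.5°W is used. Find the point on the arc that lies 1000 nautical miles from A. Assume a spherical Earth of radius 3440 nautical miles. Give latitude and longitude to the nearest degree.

Write both endpoints as unit vectors p₁, p₂ with components (cos φ cos λ, cos φ sin λ, sin φ).
The central angle between the endpoints is δ = arccos(p₁·p₂) ≈ 0.622 rad (35.6°). The total great-circle distance is δ·R ≈ 0.622 × 3440 ≈ 2140 nmi, so the target fraction is f = 1000/2140 ≈ 0.467.
Interpolate at f ≈ 0.467 with slerp weights a = sin((1−f)δ)/sin δ ≈ 0.558, b = sin(fδ)/sin δ ≈ 0.492.
p = a·p₁ + b·p₂ ≈ (-0.201, -0.978, -0.052); φ = arcsin(p_z) ≈ -2.97°, λ = atan2(p_y, p_x) ≈ -101.63°.

≈ 3°S, 102°W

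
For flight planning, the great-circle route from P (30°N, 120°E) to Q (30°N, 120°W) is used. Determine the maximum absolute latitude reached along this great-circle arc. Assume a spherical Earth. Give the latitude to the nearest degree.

≈ 49°N

The great circle lies in the plane with unit normal n̂ = (p₁ × p₂)/|p₁ × p₂|.
Here n̂_z ≈ +0.655; the vertex latitude is φ_max = arccos|n̂_z| ≈ 49.1°.
Check via Clairaut: cos φ_max = |cos φ₁| · sin C = cos(30.0°)·sin(49.1°) ≈ 0.655, again giving ≈ 49.1°.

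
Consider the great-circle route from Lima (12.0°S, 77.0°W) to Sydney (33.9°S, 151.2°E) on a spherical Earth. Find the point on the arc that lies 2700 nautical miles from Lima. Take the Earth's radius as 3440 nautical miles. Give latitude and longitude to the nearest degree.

≈ 41°S, 117°W

The haversine formula gives a central angle δ ≈ 2.010 rad (115.2°) between the endpoints. The total great-circle distance is δ·R ≈ 2.010 × 3440 ≈ 6914 nmi, so the target fraction is f = 2700/6914 ≈ 0.390.
Interpolate at f ≈ 0.390 with slerp weights a = sin((1−f)δ)/sin δ ≈ 1.039, b = sin(fδ)/sin δ ≈ 0.781.
p = a·p₁ + b·p₂ ≈ (-0.339, -0.678, -0.652); φ = arcsin(p_z) ≈ -40.66°, λ = atan2(p_y, p_x) ≈ -116.56°.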